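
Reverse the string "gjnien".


Input: gjnien
Reading characters right to left:
  Position 5: 'n'
  Position 4: 'e'
  Position 3: 'i'
  Position 2: 'n'
  Position 1: 'j'
  Position 0: 'g'
Reversed: neinjg

neinjg


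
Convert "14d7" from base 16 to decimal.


Input: "14d7" in base 16
Positional expansion:
  Digit '1' (value 1) x 16^3 = 4096
  Digit '4' (value 4) x 16^2 = 1024
  Digit 'd' (value 13) x 16^1 = 208
  Digit '7' (value 7) x 16^0 = 7
Sum = 5335

5335


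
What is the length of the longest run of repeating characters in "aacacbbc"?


Input: "aacacbbc"
Scanning for longest run:
  Position 1 ('a'): continues run of 'a', length=2
  Position 2 ('c'): new char, reset run to 1
  Position 3 ('a'): new char, reset run to 1
  Position 4 ('c'): new char, reset run to 1
  Position 5 ('b'): new char, reset run to 1
  Position 6 ('b'): continues run of 'b', length=2
  Position 7 ('c'): new char, reset run to 1
Longest run: 'a' with length 2

2


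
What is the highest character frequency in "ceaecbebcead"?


Input: ceaecbebcead
Character counts:
  'a': 2
  'b': 2
  'c': 3
  'd': 1
  'e': 4
Maximum frequency: 4

4


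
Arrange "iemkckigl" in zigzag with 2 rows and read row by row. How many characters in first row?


Zigzag "iemkckigl" into 2 rows:
Placing characters:
  'i' => row 0
  'e' => row 1
  'm' => row 0
  'k' => row 1
  'c' => row 0
  'k' => row 1
  'i' => row 0
  'g' => row 1
  'l' => row 0
Rows:
  Row 0: "imcil"
  Row 1: "ekkg"
First row length: 5

5


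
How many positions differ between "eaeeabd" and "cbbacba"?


Comparing "eaeeabd" and "cbbacba" position by position:
  Position 0: 'e' vs 'c' => DIFFER
  Position 1: 'a' vs 'b' => DIFFER
  Position 2: 'e' vs 'b' => DIFFER
  Position 3: 'e' vs 'a' => DIFFER
  Position 4: 'a' vs 'c' => DIFFER
  Position 5: 'b' vs 'b' => same
  Position 6: 'd' vs 'a' => DIFFER
Positions that differ: 6

6


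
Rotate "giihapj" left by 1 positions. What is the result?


Input: "giihapj", rotate left by 1
First 1 characters: "g"
Remaining characters: "iihapj"
Concatenate remaining + first: "iihapj" + "g" = "iihapjg"

iihapjg


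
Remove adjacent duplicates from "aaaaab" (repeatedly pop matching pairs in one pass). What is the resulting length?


Input: aaaaab
Stack-based adjacent duplicate removal:
  Read 'a': push. Stack: a
  Read 'a': matches stack top 'a' => pop. Stack: (empty)
  Read 'a': push. Stack: a
  Read 'a': matches stack top 'a' => pop. Stack: (empty)
  Read 'a': push. Stack: a
  Read 'b': push. Stack: ab
Final stack: "ab" (length 2)

2


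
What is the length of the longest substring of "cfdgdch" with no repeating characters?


Input: "cfdgdch"
Sliding window (track last position of each char):
  Position 0 ('c'): window [0,0] length 1 -- new best
  Position 1 ('f'): window [0,1] length 2 -- new best
  Position 2 ('d'): window [0,2] length 3 -- new best
  Position 3 ('g'): window [0,3] length 4 -- new best
  Position 4 ('d'): repeat (last at 2), move window start to 3
  Position 4 ('d'): window [3,4] length 2
  Position 5 ('c'): window [3,5] length 3
  Position 6 ('h'): window [3,6] length 4
Longest substring with no repeats: "cfdg" with length 4

4


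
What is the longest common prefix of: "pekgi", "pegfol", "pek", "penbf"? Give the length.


Words: pekgi, pegfol, pek, penbf
  Position 0: all 'p' => match
  Position 1: all 'e' => match
  Position 2: ('k', 'g', 'k', 'n') => mismatch, stop
LCP = "pe" (length 2)

2


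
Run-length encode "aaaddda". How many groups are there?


Input: aaaddda
Scanning for consecutive runs:
  Group 1: 'a' x 3 (positions 0-2)
  Group 2: 'd' x 3 (positions 3-5)
  Group 3: 'a' x 1 (positions 6-6)
Total groups: 3

3


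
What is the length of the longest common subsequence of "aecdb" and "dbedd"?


LCS of "aecdb" and "dbedd"
DP table:
           d    b    e    d    d
      0    0    0    0    0    0
  a   0    0    0    0    0    0
  e   0    0    0    1    1    1
  c   0    0    0    1    1    1
  d   0    1    1    1    2    2
  b   0    1    2    2    2    2
LCS length = dp[5][5] = 2

2


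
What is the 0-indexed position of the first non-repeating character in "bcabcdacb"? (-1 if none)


Input: bcabcdacb
Character frequencies:
  'a': 2
  'b': 3
  'c': 3
  'd': 1
Scanning left to right for freq == 1:
  Position 0 ('b'): freq=3, skip
  Position 1 ('c'): freq=3, skip
  Position 2 ('a'): freq=2, skip
  Position 3 ('b'): freq=3, skip
  Position 4 ('c'): freq=3, skip
  Position 5 ('d'): unique! => answer = 5

5


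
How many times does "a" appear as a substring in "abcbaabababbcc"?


Searching for "a" in "abcbaabababbcc"
Scanning each position:
  Position 0: "a" => MATCH
  Position 1: "b" => no
  Position 2: "c" => no
  Position 3: "b" => no
  Position 4: "a" => MATCH
  Position 5: "a" => MATCH
  Position 6: "b" => no
  Position 7: "a" => MATCH
  Position 8: "b" => no
  Position 9: "a" => MATCH
  Position 10: "b" => no
  Position 11: "b" => no
  Position 12: "c" => no
  Position 13: "c" => no
Total occurrences: 5

5


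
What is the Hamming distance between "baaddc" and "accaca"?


Comparing "baaddc" and "accaca" position by position:
  Position 0: 'b' vs 'a' => differ
  Position 1: 'a' vs 'c' => differ
  Position 2: 'a' vs 'c' => differ
  Position 3: 'd' vs 'a' => differ
  Position 4: 'd' vs 'c' => differ
  Position 5: 'c' vs 'a' => differ
Total differences (Hamming distance): 6

6


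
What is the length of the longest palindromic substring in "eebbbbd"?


Input: "eebbbbd"
Checking substrings for palindromes:
  [2:6] "bbbb" (len 4) => palindrome
  [2:5] "bbb" (len 3) => palindrome
  [3:6] "bbb" (len 3) => palindrome
  [0:2] "ee" (len 2) => palindrome
  [2:4] "bb" (len 2) => palindrome
  [3:5] "bb" (len 2) => palindrome
Longest palindromic substring: "bbbb" with length 4

4


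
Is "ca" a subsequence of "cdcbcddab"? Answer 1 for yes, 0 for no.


Check if "ca" is a subsequence of "cdcbcddab"
Greedy scan:
  Position 0 ('c'): matches sub[0] = 'c'
  Position 1 ('d'): no match needed
  Position 2 ('c'): no match needed
  Position 3 ('b'): no match needed
  Position 4 ('c'): no match needed
  Position 5 ('d'): no match needed
  Position 6 ('d'): no match needed
  Position 7 ('a'): matches sub[1] = 'a'
  Position 8 ('b'): no match needed
All 2 characters matched => is a subsequence

1


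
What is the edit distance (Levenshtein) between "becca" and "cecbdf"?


Computing edit distance: "becca" -> "cecbdf"
DP table:
           c    e    c    b    d    f
      0    1    2    3    4    5    6
  b   1    1    2    3    3    4    5
  e   2    2    1    2    3    4    5
  c   3    2    2    1    2    3    4
  c   4    3    3    2    2    3    4
  a   5    4    4    3    3    3    4
Edit distance = dp[5][6] = 4

4


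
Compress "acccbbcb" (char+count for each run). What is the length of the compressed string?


Input: acccbbcb
Runs:
  'a' x 1 => "a1"
  'c' x 3 => "c3"
  'b' x 2 => "b2"
  'c' x 1 => "c1"
  'b' x 1 => "b1"
Compressed: "a1c3b2c1b1"
Compressed length: 10

10


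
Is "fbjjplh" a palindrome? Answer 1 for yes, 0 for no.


Input: fbjjplh
Reversed: hlpjjbf
  Compare pos 0 ('f') with pos 6 ('h'): MISMATCH
  Compare pos 1 ('b') with pos 5 ('l'): MISMATCH
  Compare pos 2 ('j') with pos 4 ('p'): MISMATCH
Result: not a palindrome

0


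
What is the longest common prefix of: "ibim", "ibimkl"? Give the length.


Words: ibim, ibimkl
  Position 0: all 'i' => match
  Position 1: all 'b' => match
  Position 2: all 'i' => match
  Position 3: all 'm' => match
LCP = "ibim" (length 4)

4


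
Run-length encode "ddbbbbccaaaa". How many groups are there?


Input: ddbbbbccaaaa
Scanning for consecutive runs:
  Group 1: 'd' x 2 (positions 0-1)
  Group 2: 'b' x 4 (positions 2-5)
  Group 3: 'c' x 2 (positions 6-7)
  Group 4: 'a' x 4 (positions 8-11)
Total groups: 4

4


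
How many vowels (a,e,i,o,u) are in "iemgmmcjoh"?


Input: iemgmmcjoh
Checking each character:
  'i' at position 0: vowel (running total: 1)
  'e' at position 1: vowel (running total: 2)
  'm' at position 2: consonant
  'g' at position 3: consonant
  'm' at position 4: consonant
  'm' at position 5: consonant
  'c' at position 6: consonant
  'j' at position 7: consonant
  'o' at position 8: vowel (running total: 3)
  'h' at position 9: consonant
Total vowels: 3

3


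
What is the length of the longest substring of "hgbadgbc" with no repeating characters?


Input: "hgbadgbc"
Sliding window (track last position of each char):
  Position 0 ('h'): window [0,0] length 1 -- new best
  Position 1 ('g'): window [0,1] length 2 -- new best
  Position 2 ('b'): window [0,2] length 3 -- new best
  Position 3 ('a'): window [0,3] length 4 -- new best
  Position 4 ('d'): window [0,4] length 5 -- new best
  Position 5 ('g'): repeat (last at 1), move window start to 2
  Position 5 ('g'): window [2,5] length 4
  Position 6 ('b'): repeat (last at 2), move window start to 3
  Position 6 ('b'): window [3,6] length 4
  Position 7 ('c'): window [3,7] length 5
Longest substring with no repeats: "hgbad" with length 5

5


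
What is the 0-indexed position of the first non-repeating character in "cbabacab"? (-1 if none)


Input: cbabacab
Character frequencies:
  'a': 3
  'b': 3
  'c': 2
Scanning left to right for freq == 1:
  Position 0 ('c'): freq=2, skip
  Position 1 ('b'): freq=3, skip
  Position 2 ('a'): freq=3, skip
  Position 3 ('b'): freq=3, skip
  Position 4 ('a'): freq=3, skip
  Position 5 ('c'): freq=2, skip
  Position 6 ('a'): freq=3, skip
  Position 7 ('b'): freq=3, skip
  No unique character found => answer = -1

-1


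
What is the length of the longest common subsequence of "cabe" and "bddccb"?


LCS of "cabe" and "bddccb"
DP table:
           b    d    d    c    c    b
      0    0    0    0    0    0    0
  c   0    0    0    0    1    1    1
  a   0    0    0    0    1    1    1
  b   0    1    1    1    1    1    2
  e   0    1    1    1    1    1    2
LCS length = dp[4][6] = 2

2


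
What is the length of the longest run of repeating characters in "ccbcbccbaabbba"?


Input: "ccbcbccbaabbba"
Scanning for longest run:
  Position 1 ('c'): continues run of 'c', length=2
  Position 2 ('b'): new char, reset run to 1
  Position 3 ('c'): new char, reset run to 1
  Position 4 ('b'): new char, reset run to 1
  Position 5 ('c'): new char, reset run to 1
  Position 6 ('c'): continues run of 'c', length=2
  Position 7 ('b'): new char, reset run to 1
  Position 8 ('a'): new char, reset run to 1
  Position 9 ('a'): continues run of 'a', length=2
  Position 10 ('b'): new char, reset run to 1
  Position 11 ('b'): continues run of 'b', length=2
  Position 12 ('b'): continues run of 'b', length=3
  Position 13 ('a'): new char, reset run to 1
Longest run: 'b' with length 3

3


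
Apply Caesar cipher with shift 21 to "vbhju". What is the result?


Caesar cipher: shift "vbhju" by 21
  'v' (pos 21) + 21 = pos 16 = 'q'
  'b' (pos 1) + 21 = pos 22 = 'w'
  'h' (pos 7) + 21 = pos 2 = 'c'
  'j' (pos 9) + 21 = pos 4 = 'e'
  'u' (pos 20) + 21 = pos 15 = 'p'
Result: qwcep

qwcep


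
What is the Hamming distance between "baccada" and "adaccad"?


Comparing "baccada" and "adaccad" position by position:
  Position 0: 'b' vs 'a' => differ
  Position 1: 'a' vs 'd' => differ
  Position 2: 'c' vs 'a' => differ
  Position 3: 'c' vs 'c' => same
  Position 4: 'a' vs 'c' => differ
  Position 5: 'd' vs 'a' => differ
  Position 6: 'a' vs 'd' => differ
Total differences (Hamming distance): 6

6


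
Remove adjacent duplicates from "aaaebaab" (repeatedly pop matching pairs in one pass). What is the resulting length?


Input: aaaebaab
Stack-based adjacent duplicate removal:
  Read 'a': push. Stack: a
  Read 'a': matches stack top 'a' => pop. Stack: (empty)
  Read 'a': push. Stack: a
  Read 'e': push. Stack: ae
  Read 'b': push. Stack: aeb
  Read 'a': push. Stack: aeba
  Read 'a': matches stack top 'a' => pop. Stack: aeb
  Read 'b': matches stack top 'b' => pop. Stack: ae
Final stack: "ae" (length 2)

2


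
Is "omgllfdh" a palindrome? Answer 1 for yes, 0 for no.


Input: omgllfdh
Reversed: hdfllgmo
  Compare pos 0 ('o') with pos 7 ('h'): MISMATCH
  Compare pos 1 ('m') with pos 6 ('d'): MISMATCH
  Compare pos 2 ('g') with pos 5 ('f'): MISMATCH
  Compare pos 3 ('l') with pos 4 ('l'): match
Result: not a palindrome

0


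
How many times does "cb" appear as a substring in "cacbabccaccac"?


Searching for "cb" in "cacbabccaccac"
Scanning each position:
  Position 0: "ca" => no
  Position 1: "ac" => no
  Position 2: "cb" => MATCH
  Position 3: "ba" => no
  Position 4: "ab" => no
  Position 5: "bc" => no
  Position 6: "cc" => no
  Position 7: "ca" => no
  Position 8: "ac" => no
  Position 9: "cc" => no
  Position 10: "ca" => no
  Position 11: "ac" => no
Total occurrences: 1

1


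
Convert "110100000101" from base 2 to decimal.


Input: "110100000101" in base 2
Positional expansion:
  Digit '1' (value 1) x 2^11 = 2048
  Digit '1' (value 1) x 2^10 = 1024
  Digit '0' (value 0) x 2^9 = 0
  Digit '1' (value 1) x 2^8 = 256
  Digit '0' (value 0) x 2^7 = 0
  Digit '0' (value 0) x 2^6 = 0
  Digit '0' (value 0) x 2^5 = 0
  Digit '0' (value 0) x 2^4 = 0
  Digit '0' (value 0) x 2^3 = 0
  Digit '1' (value 1) x 2^2 = 4
  Digit '0' (value 0) x 2^1 = 0
  Digit '1' (value 1) x 2^0 = 1
Sum = 3333

3333


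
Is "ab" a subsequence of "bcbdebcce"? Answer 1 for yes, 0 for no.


Check if "ab" is a subsequence of "bcbdebcce"
Greedy scan:
  Position 0 ('b'): no match needed
  Position 1 ('c'): no match needed
  Position 2 ('b'): no match needed
  Position 3 ('d'): no match needed
  Position 4 ('e'): no match needed
  Position 5 ('b'): no match needed
  Position 6 ('c'): no match needed
  Position 7 ('c'): no match needed
  Position 8 ('e'): no match needed
Only matched 0/2 characters => not a subsequence

0


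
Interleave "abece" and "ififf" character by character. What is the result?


Interleaving "abece" and "ififf":
  Position 0: 'a' from first, 'i' from second => "ai"
  Position 1: 'b' from first, 'f' from second => "bf"
  Position 2: 'e' from first, 'i' from second => "ei"
  Position 3: 'c' from first, 'f' from second => "cf"
  Position 4: 'e' from first, 'f' from second => "ef"
Result: aibfeicfef

aibfeicfef


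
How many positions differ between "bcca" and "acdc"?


Comparing "bcca" and "acdc" position by position:
  Position 0: 'b' vs 'a' => DIFFER
  Position 1: 'c' vs 'c' => same
  Position 2: 'c' vs 'd' => DIFFER
  Position 3: 'a' vs 'c' => DIFFER
Positions that differ: 3

3


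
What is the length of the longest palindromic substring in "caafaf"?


Input: "caafaf"
Checking substrings for palindromes:
  [2:5] "afa" (len 3) => palindrome
  [3:6] "faf" (len 3) => palindrome
  [1:3] "aa" (len 2) => palindrome
Longest palindromic substring: "afa" with length 3

3


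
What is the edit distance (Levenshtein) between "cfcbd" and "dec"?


Computing edit distance: "cfcbd" -> "dec"
DP table:
           d    e    c
      0    1    2    3
  c   1    1    2    2
  f   2    2    2    3
  c   3    3    3    2
  b   4    4    4    3
  d   5    4    5    4
Edit distance = dp[5][3] = 4

4


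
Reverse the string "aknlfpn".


Input: aknlfpn
Reading characters right to left:
  Position 6: 'n'
  Position 5: 'p'
  Position 4: 'f'
  Position 3: 'l'
  Position 2: 'n'
  Position 1: 'k'
  Position 0: 'a'
Reversed: npflnka

npflnka


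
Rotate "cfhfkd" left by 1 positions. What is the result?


Input: "cfhfkd", rotate left by 1
First 1 characters: "c"
Remaining characters: "fhfkd"
Concatenate remaining + first: "fhfkd" + "c" = "fhfkdc"

fhfkdc


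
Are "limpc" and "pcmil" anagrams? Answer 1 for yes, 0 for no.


Strings: "limpc", "pcmil"
Sorted first:  cilmp
Sorted second: cilmp
Sorted forms match => anagrams

1


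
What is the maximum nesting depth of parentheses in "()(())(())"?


Input: "()(())(())"
Tracking depth:
  Position 0 '(': depth becomes 1
  Position 1 ')': depth becomes 0
  Position 2 '(': depth becomes 1
  Position 3 '(': depth becomes 2
  Position 4 ')': depth becomes 1
  Position 5 ')': depth becomes 0
  Position 6 '(': depth becomes 1
  Position 7 '(': depth becomes 2
  Position 8 ')': depth becomes 1
  Position 9 ')': depth becomes 0
Maximum depth reached: 2

2


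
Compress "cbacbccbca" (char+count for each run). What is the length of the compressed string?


Input: cbacbccbca
Runs:
  'c' x 1 => "c1"
  'b' x 1 => "b1"
  'a' x 1 => "a1"
  'c' x 1 => "c1"
  'b' x 1 => "b1"
  'c' x 2 => "c2"
  'b' x 1 => "b1"
  'c' x 1 => "c1"
  'a' x 1 => "a1"
Compressed: "c1b1a1c1b1c2b1c1a1"
Compressed length: 18

18


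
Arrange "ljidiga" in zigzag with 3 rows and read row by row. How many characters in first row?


Zigzag "ljidiga" into 3 rows:
Placing characters:
  'l' => row 0
  'j' => row 1
  'i' => row 2
  'd' => row 1
  'i' => row 0
  'g' => row 1
  'a' => row 2
Rows:
  Row 0: "li"
  Row 1: "jdg"
  Row 2: "ia"
First row length: 2

2


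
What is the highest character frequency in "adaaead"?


Input: adaaead
Character counts:
  'a': 4
  'd': 2
  'e': 1
Maximum frequency: 4

4


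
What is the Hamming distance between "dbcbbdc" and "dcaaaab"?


Comparing "dbcbbdc" and "dcaaaab" position by position:
  Position 0: 'd' vs 'd' => same
  Position 1: 'b' vs 'c' => differ
  Position 2: 'c' vs 'a' => differ
  Position 3: 'b' vs 'a' => differ
  Position 4: 'b' vs 'a' => differ
  Position 5: 'd' vs 'a' => differ
  Position 6: 'c' vs 'b' => differ
Total differences (Hamming distance): 6

6


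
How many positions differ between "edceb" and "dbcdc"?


Comparing "edceb" and "dbcdc" position by position:
  Position 0: 'e' vs 'd' => DIFFER
  Position 1: 'd' vs 'b' => DIFFER
  Position 2: 'c' vs 'c' => same
  Position 3: 'e' vs 'd' => DIFFER
  Position 4: 'b' vs 'c' => DIFFER
Positions that differ: 4

4


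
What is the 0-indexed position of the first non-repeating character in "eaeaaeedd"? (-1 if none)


Input: eaeaaeedd
Character frequencies:
  'a': 3
  'd': 2
  'e': 4
Scanning left to right for freq == 1:
  Position 0 ('e'): freq=4, skip
  Position 1 ('a'): freq=3, skip
  Position 2 ('e'): freq=4, skip
  Position 3 ('a'): freq=3, skip
  Position 4 ('a'): freq=3, skip
  Position 5 ('e'): freq=4, skip
  Position 6 ('e'): freq=4, skip
  Position 7 ('d'): freq=2, skip
  Position 8 ('d'): freq=2, skip
  No unique character found => answer = -1

-1


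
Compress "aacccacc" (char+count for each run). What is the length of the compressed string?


Input: aacccacc
Runs:
  'a' x 2 => "a2"
  'c' x 3 => "c3"
  'a' x 1 => "a1"
  'c' x 2 => "c2"
Compressed: "a2c3a1c2"
Compressed length: 8

8


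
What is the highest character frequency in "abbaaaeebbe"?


Input: abbaaaeebbe
Character counts:
  'a': 4
  'b': 4
  'e': 3
Maximum frequency: 4

4


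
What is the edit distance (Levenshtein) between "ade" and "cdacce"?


Computing edit distance: "ade" -> "cdacce"
DP table:
           c    d    a    c    c    e
      0    1    2    3    4    5    6
  a   1    1    2    2    3    4    5
  d   2    2    1    2    3    4    5
  e   3    3    2    2    3    4    4
Edit distance = dp[3][6] = 4

4


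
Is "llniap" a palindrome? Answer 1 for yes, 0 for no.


Input: llniap
Reversed: painll
  Compare pos 0 ('l') with pos 5 ('p'): MISMATCH
  Compare pos 1 ('l') with pos 4 ('a'): MISMATCH
  Compare pos 2 ('n') with pos 3 ('i'): MISMATCH
Result: not a palindrome

0


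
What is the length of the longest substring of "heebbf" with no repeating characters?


Input: "heebbf"
Sliding window (track last position of each char):
  Position 0 ('h'): window [0,0] length 1 -- new best
  Position 1 ('e'): window [0,1] length 2 -- new best
  Position 2 ('e'): repeat (last at 1), move window start to 2
  Position 2 ('e'): window [2,2] length 1
  Position 3 ('b'): window [2,3] length 2
  Position 4 ('b'): repeat (last at 3), move window start to 4
  Position 4 ('b'): window [4,4] length 1
  Position 5 ('f'): window [4,5] length 2
Longest substring with no repeats: "he" with length 2

2


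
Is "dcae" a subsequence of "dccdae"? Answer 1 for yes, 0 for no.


Check if "dcae" is a subsequence of "dccdae"
Greedy scan:
  Position 0 ('d'): matches sub[0] = 'd'
  Position 1 ('c'): matches sub[1] = 'c'
  Position 2 ('c'): no match needed
  Position 3 ('d'): no match needed
  Position 4 ('a'): matches sub[2] = 'a'
  Position 5 ('e'): matches sub[3] = 'e'
All 4 characters matched => is a subsequence

1


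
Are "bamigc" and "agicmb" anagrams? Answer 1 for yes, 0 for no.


Strings: "bamigc", "agicmb"
Sorted first:  abcgim
Sorted second: abcgim
Sorted forms match => anagrams

1


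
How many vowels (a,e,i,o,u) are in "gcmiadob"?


Input: gcmiadob
Checking each character:
  'g' at position 0: consonant
  'c' at position 1: consonant
  'm' at position 2: consonant
  'i' at position 3: vowel (running total: 1)
  'a' at position 4: vowel (running total: 2)
  'd' at position 5: consonant
  'o' at position 6: vowel (running total: 3)
  'b' at position 7: consonant
Total vowels: 3

3


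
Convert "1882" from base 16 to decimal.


Input: "1882" in base 16
Positional expansion:
  Digit '1' (value 1) x 16^3 = 4096
  Digit '8' (value 8) x 16^2 = 2048
  Digit '8' (value 8) x 16^1 = 128
  Digit '2' (value 2) x 16^0 = 2
Sum = 6274

6274


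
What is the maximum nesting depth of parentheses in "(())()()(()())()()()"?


Input: "(())()()(()())()()()"
Tracking depth:
  Position 0 '(': depth becomes 1
  Position 1 '(': depth becomes 2
  Position 2 ')': depth becomes 1
  Position 3 ')': depth becomes 0
  Position 4 '(': depth becomes 1
  Position 5 ')': depth becomes 0
  Position 6 '(': depth becomes 1
  Position 7 ')': depth becomes 0
  Position 8 '(': depth becomes 1
  Position 9 '(': depth becomes 2
  Position 10 ')': depth becomes 1
  Position 11 '(': depth becomes 2
  Position 12 ')': depth becomes 1
  Position 13 ')': depth becomes 0
  Position 14 '(': depth becomes 1
  Position 15 ')': depth becomes 0
  Position 16 '(': depth becomes 1
  Position 17 ')': depth becomes 0
  Position 18 '(': depth becomes 1
  Position 19 ')': depth becomes 0
Maximum depth reached: 2

2


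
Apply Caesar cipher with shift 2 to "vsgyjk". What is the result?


Caesar cipher: shift "vsgyjk" by 2
  'v' (pos 21) + 2 = pos 23 = 'x'
  's' (pos 18) + 2 = pos 20 = 'u'
  'g' (pos 6) + 2 = pos 8 = 'i'
  'y' (pos 24) + 2 = pos 0 = 'a'
  'j' (pos 9) + 2 = pos 11 = 'l'
  'k' (pos 10) + 2 = pos 12 = 'm'
Result: xuialm

xuialm


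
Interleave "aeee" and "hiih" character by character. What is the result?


Interleaving "aeee" and "hiih":
  Position 0: 'a' from first, 'h' from second => "ah"
  Position 1: 'e' from first, 'i' from second => "ei"
  Position 2: 'e' from first, 'i' from second => "ei"
  Position 3: 'e' from first, 'h' from second => "eh"
Result: aheieieh

aheieieh


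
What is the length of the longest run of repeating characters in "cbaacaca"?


Input: "cbaacaca"
Scanning for longest run:
  Position 1 ('b'): new char, reset run to 1
  Position 2 ('a'): new char, reset run to 1
  Position 3 ('a'): continues run of 'a', length=2
  Position 4 ('c'): new char, reset run to 1
  Position 5 ('a'): new char, reset run to 1
  Position 6 ('c'): new char, reset run to 1
  Position 7 ('a'): new char, reset run to 1
Longest run: 'a' with length 2

2


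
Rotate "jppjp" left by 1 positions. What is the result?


Input: "jppjp", rotate left by 1
First 1 characters: "j"
Remaining characters: "ppjp"
Concatenate remaining + first: "ppjp" + "j" = "ppjpj"

ppjpj


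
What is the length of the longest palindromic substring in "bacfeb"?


Input: "bacfeb"
Checking substrings for palindromes:
  No multi-char palindromic substrings found
Longest palindromic substring: "b" with length 1

1


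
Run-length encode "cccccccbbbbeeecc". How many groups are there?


Input: cccccccbbbbeeecc
Scanning for consecutive runs:
  Group 1: 'c' x 7 (positions 0-6)
  Group 2: 'b' x 4 (positions 7-10)
  Group 3: 'e' x 3 (positions 11-13)
  Group 4: 'c' x 2 (positions 14-15)
Total groups: 4

4


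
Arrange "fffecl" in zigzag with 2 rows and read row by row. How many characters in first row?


Zigzag "fffecl" into 2 rows:
Placing characters:
  'f' => row 0
  'f' => row 1
  'f' => row 0
  'e' => row 1
  'c' => row 0
  'l' => row 1
Rows:
  Row 0: "ffc"
  Row 1: "fel"
First row length: 3

3


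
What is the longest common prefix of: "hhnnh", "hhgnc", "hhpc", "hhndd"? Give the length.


Words: hhnnh, hhgnc, hhpc, hhndd
  Position 0: all 'h' => match
  Position 1: all 'h' => match
  Position 2: ('n', 'g', 'p', 'n') => mismatch, stop
LCP = "hh" (length 2)

2


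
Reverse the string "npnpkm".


Input: npnpkm
Reading characters right to left:
  Position 5: 'm'
  Position 4: 'k'
  Position 3: 'p'
  Position 2: 'n'
  Position 1: 'p'
  Position 0: 'n'
Reversed: mkpnpn

mkpnpn


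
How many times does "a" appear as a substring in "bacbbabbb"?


Searching for "a" in "bacbbabbb"
Scanning each position:
  Position 0: "b" => no
  Position 1: "a" => MATCH
  Position 2: "c" => no
  Position 3: "b" => no
  Position 4: "b" => no
  Position 5: "a" => MATCH
  Position 6: "b" => no
  Position 7: "b" => no
  Position 8: "b" => no
Total occurrences: 2

2


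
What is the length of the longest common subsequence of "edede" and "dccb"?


LCS of "edede" and "dccb"
DP table:
           d    c    c    b
      0    0    0    0    0
  e   0    0    0    0    0
  d   0    1    1    1    1
  e   0    1    1    1    1
  d   0    1    1    1    1
  e   0    1    1    1    1
LCS length = dp[5][4] = 1

1


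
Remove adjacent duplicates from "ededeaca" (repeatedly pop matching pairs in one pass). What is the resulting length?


Input: ededeaca
Stack-based adjacent duplicate removal:
  Read 'e': push. Stack: e
  Read 'd': push. Stack: ed
  Read 'e': push. Stack: ede
  Read 'd': push. Stack: eded
  Read 'e': push. Stack: edede
  Read 'a': push. Stack: ededea
  Read 'c': push. Stack: ededeac
  Read 'a': push. Stack: ededeaca
Final stack: "ededeaca" (length 8)

8


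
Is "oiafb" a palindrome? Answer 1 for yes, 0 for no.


Input: oiafb
Reversed: bfaio
  Compare pos 0 ('o') with pos 4 ('b'): MISMATCH
  Compare pos 1 ('i') with pos 3 ('f'): MISMATCH
Result: not a palindrome

0


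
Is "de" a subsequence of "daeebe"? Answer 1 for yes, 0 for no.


Check if "de" is a subsequence of "daeebe"
Greedy scan:
  Position 0 ('d'): matches sub[0] = 'd'
  Position 1 ('a'): no match needed
  Position 2 ('e'): matches sub[1] = 'e'
  Position 3 ('e'): no match needed
  Position 4 ('b'): no match needed
  Position 5 ('e'): no match needed
All 2 characters matched => is a subsequence

1


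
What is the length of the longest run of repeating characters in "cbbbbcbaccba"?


Input: "cbbbbcbaccba"
Scanning for longest run:
  Position 1 ('b'): new char, reset run to 1
  Position 2 ('b'): continues run of 'b', length=2
  Position 3 ('b'): continues run of 'b', length=3
  Position 4 ('b'): continues run of 'b', length=4
  Position 5 ('c'): new char, reset run to 1
  Position 6 ('b'): new char, reset run to 1
  Position 7 ('a'): new char, reset run to 1
  Position 8 ('c'): new char, reset run to 1
  Position 9 ('c'): continues run of 'c', length=2
  Position 10 ('b'): new char, reset run to 1
  Position 11 ('a'): new char, reset run to 1
Longest run: 'b' with length 4

4


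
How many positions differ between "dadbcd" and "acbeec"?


Comparing "dadbcd" and "acbeec" position by position:
  Position 0: 'd' vs 'a' => DIFFER
  Position 1: 'a' vs 'c' => DIFFER
  Position 2: 'd' vs 'b' => DIFFER
  Position 3: 'b' vs 'e' => DIFFER
  Position 4: 'c' vs 'e' => DIFFER
  Position 5: 'd' vs 'c' => DIFFER
Positions that differ: 6

6


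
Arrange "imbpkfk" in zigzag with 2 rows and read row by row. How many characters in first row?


Zigzag "imbpkfk" into 2 rows:
Placing characters:
  'i' => row 0
  'm' => row 1
  'b' => row 0
  'p' => row 1
  'k' => row 0
  'f' => row 1
  'k' => row 0
Rows:
  Row 0: "ibkk"
  Row 1: "mpf"
First row length: 4

4


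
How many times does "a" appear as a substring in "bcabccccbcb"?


Searching for "a" in "bcabccccbcb"
Scanning each position:
  Position 0: "b" => no
  Position 1: "c" => no
  Position 2: "a" => MATCH
  Position 3: "b" => no
  Position 4: "c" => no
  Position 5: "c" => no
  Position 6: "c" => no
  Position 7: "c" => no
  Position 8: "b" => no
  Position 9: "c" => no
  Position 10: "b" => no
Total occurrences: 1

1


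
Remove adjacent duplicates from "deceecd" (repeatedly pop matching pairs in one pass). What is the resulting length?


Input: deceecd
Stack-based adjacent duplicate removal:
  Read 'd': push. Stack: d
  Read 'e': push. Stack: de
  Read 'c': push. Stack: dec
  Read 'e': push. Stack: dece
  Read 'e': matches stack top 'e' => pop. Stack: dec
  Read 'c': matches stack top 'c' => pop. Stack: de
  Read 'd': push. Stack: ded
Final stack: "ded" (length 3)

3


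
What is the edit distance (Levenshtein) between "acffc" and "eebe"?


Computing edit distance: "acffc" -> "eebe"
DP table:
           e    e    b    e
      0    1    2    3    4
  a   1    1    2    3    4
  c   2    2    2    3    4
  f   3    3    3    3    4
  f   4    4    4    4    4
  c   5    5    5    5    5
Edit distance = dp[5][4] = 5

5


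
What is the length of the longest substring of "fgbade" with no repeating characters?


Input: "fgbade"
Sliding window (track last position of each char):
  Position 0 ('f'): window [0,0] length 1 -- new best
  Position 1 ('g'): window [0,1] length 2 -- new best
  Position 2 ('b'): window [0,2] length 3 -- new best
  Position 3 ('a'): window [0,3] length 4 -- new best
  Position 4 ('d'): window [0,4] length 5 -- new best
  Position 5 ('e'): window [0,5] length 6 -- new best
Longest substring with no repeats: "fgbade" with length 6

6


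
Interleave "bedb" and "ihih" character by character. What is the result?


Interleaving "bedb" and "ihih":
  Position 0: 'b' from first, 'i' from second => "bi"
  Position 1: 'e' from first, 'h' from second => "eh"
  Position 2: 'd' from first, 'i' from second => "di"
  Position 3: 'b' from first, 'h' from second => "bh"
Result: biehdibh

biehdibh


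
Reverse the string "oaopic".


Input: oaopic
Reading characters right to left:
  Position 5: 'c'
  Position 4: 'i'
  Position 3: 'p'
  Position 2: 'o'
  Position 1: 'a'
  Position 0: 'o'
Reversed: cipoao

cipoao


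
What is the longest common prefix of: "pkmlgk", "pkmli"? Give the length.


Words: pkmlgk, pkmli
  Position 0: all 'p' => match
  Position 1: all 'k' => match
  Position 2: all 'm' => match
  Position 3: all 'l' => match
  Position 4: ('g', 'i') => mismatch, stop
LCP = "pkml" (length 4)

4


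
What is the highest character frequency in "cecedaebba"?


Input: cecedaebba
Character counts:
  'a': 2
  'b': 2
  'c': 2
  'd': 1
  'e': 3
Maximum frequency: 3

3


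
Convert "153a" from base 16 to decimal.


Input: "153a" in base 16
Positional expansion:
  Digit '1' (value 1) x 16^3 = 4096
  Digit '5' (value 5) x 16^2 = 1280
  Digit '3' (value 3) x 16^1 = 48
  Digit 'a' (value 10) x 16^0 = 10
Sum = 5434

5434


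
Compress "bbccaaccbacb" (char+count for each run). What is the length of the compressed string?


Input: bbccaaccbacb
Runs:
  'b' x 2 => "b2"
  'c' x 2 => "c2"
  'a' x 2 => "a2"
  'c' x 2 => "c2"
  'b' x 1 => "b1"
  'a' x 1 => "a1"
  'c' x 1 => "c1"
  'b' x 1 => "b1"
Compressed: "b2c2a2c2b1a1c1b1"
Compressed length: 16

16


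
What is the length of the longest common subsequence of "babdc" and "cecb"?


LCS of "babdc" and "cecb"
DP table:
           c    e    c    b
      0    0    0    0    0
  b   0    0    0    0    1
  a   0    0    0    0    1
  b   0    0    0    0    1
  d   0    0    0    0    1
  c   0    1    1    1    1
LCS length = dp[5][4] = 1

1


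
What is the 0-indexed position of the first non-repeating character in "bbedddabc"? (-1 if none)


Input: bbedddabc
Character frequencies:
  'a': 1
  'b': 3
  'c': 1
  'd': 3
  'e': 1
Scanning left to right for freq == 1:
  Position 0 ('b'): freq=3, skip
  Position 1 ('b'): freq=3, skip
  Position 2 ('e'): unique! => answer = 2

2


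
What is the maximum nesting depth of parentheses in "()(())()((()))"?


Input: "()(())()((()))"
Tracking depth:
  Position 0 '(': depth becomes 1
  Position 1 ')': depth becomes 0
  Position 2 '(': depth becomes 1
  Position 3 '(': depth becomes 2
  Position 4 ')': depth becomes 1
  Position 5 ')': depth becomes 0
  Position 6 '(': depth becomes 1
  Position 7 ')': depth becomes 0
  Position 8 '(': depth becomes 1
  Position 9 '(': depth becomes 2
  Position 10 '(': depth becomes 3
  Position 11 ')': depth becomes 2
  Position 12 ')': depth becomes 1
  Position 13 ')': depth becomes 0
Maximum depth reached: 3

3


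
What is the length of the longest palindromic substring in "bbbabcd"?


Input: "bbbabcd"
Checking substrings for palindromes:
  [0:3] "bbb" (len 3) => palindrome
  [2:5] "bab" (len 3) => palindrome
  [0:2] "bb" (len 2) => palindrome
  [1:3] "bb" (len 2) => palindrome
Longest palindromic substring: "bbb" with length 3

3


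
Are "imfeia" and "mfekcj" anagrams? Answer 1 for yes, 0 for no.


Strings: "imfeia", "mfekcj"
Sorted first:  aefiim
Sorted second: cefjkm
Differ at position 0: 'a' vs 'c' => not anagrams

0


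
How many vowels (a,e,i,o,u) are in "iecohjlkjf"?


Input: iecohjlkjf
Checking each character:
  'i' at position 0: vowel (running total: 1)
  'e' at position 1: vowel (running total: 2)
  'c' at position 2: consonant
  'o' at position 3: vowel (running total: 3)
  'h' at position 4: consonant
  'j' at position 5: consonant
  'l' at position 6: consonant
  'k' at position 7: consonant
  'j' at position 8: consonant
  'f' at position 9: consonant
Total vowels: 3

3


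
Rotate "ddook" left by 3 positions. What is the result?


Input: "ddook", rotate left by 3
First 3 characters: "ddo"
Remaining characters: "ok"
Concatenate remaining + first: "ok" + "ddo" = "okddo"

okddo


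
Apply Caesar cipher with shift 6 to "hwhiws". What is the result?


Caesar cipher: shift "hwhiws" by 6
  'h' (pos 7) + 6 = pos 13 = 'n'
  'w' (pos 22) + 6 = pos 2 = 'c'
  'h' (pos 7) + 6 = pos 13 = 'n'
  'i' (pos 8) + 6 = pos 14 = 'o'
  'w' (pos 22) + 6 = pos 2 = 'c'
  's' (pos 18) + 6 = pos 24 = 'y'
Result: ncnocy

ncnocy


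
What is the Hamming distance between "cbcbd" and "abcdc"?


Comparing "cbcbd" and "abcdc" position by position:
  Position 0: 'c' vs 'a' => differ
  Position 1: 'b' vs 'b' => same
  Position 2: 'c' vs 'c' => same
  Position 3: 'b' vs 'd' => differ
  Position 4: 'd' vs 'c' => differ
Total differences (Hamming distance): 3

3


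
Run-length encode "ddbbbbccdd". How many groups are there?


Input: ddbbbbccdd
Scanning for consecutive runs:
  Group 1: 'd' x 2 (positions 0-1)
  Group 2: 'b' x 4 (positions 2-5)
  Group 3: 'c' x 2 (positions 6-7)
  Group 4: 'd' x 2 (positions 8-9)
Total groups: 4

4


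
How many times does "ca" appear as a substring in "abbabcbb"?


Searching for "ca" in "abbabcbb"
Scanning each position:
  Position 0: "ab" => no
  Position 1: "bb" => no
  Position 2: "ba" => no
  Position 3: "ab" => no
  Position 4: "bc" => no
  Position 5: "cb" => no
  Position 6: "bb" => no
Total occurrences: 0

0


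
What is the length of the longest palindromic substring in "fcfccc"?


Input: "fcfccc"
Checking substrings for palindromes:
  [0:3] "fcf" (len 3) => palindrome
  [1:4] "cfc" (len 3) => palindrome
  [3:6] "ccc" (len 3) => palindrome
  [3:5] "cc" (len 2) => palindrome
  [4:6] "cc" (len 2) => palindrome
Longest palindromic substring: "fcf" with length 3

3


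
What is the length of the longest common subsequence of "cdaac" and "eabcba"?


LCS of "cdaac" and "eabcba"
DP table:
           e    a    b    c    b    a
      0    0    0    0    0    0    0
  c   0    0    0    0    1    1    1
  d   0    0    0    0    1    1    1
  a   0    0    1    1    1    1    2
  a   0    0    1    1    1    1    2
  c   0    0    1    1    2    2    2
LCS length = dp[5][6] = 2

2


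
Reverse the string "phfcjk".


Input: phfcjk
Reading characters right to left:
  Position 5: 'k'
  Position 4: 'j'
  Position 3: 'c'
  Position 2: 'f'
  Position 1: 'h'
  Position 0: 'p'
Reversed: kjcfhp

kjcfhp


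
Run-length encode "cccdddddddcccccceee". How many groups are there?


Input: cccdddddddcccccceee
Scanning for consecutive runs:
  Group 1: 'c' x 3 (positions 0-2)
  Group 2: 'd' x 7 (positions 3-9)
  Group 3: 'c' x 6 (positions 10-15)
  Group 4: 'e' x 3 (positions 16-18)
Total groups: 4

4


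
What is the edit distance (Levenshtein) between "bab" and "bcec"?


Computing edit distance: "bab" -> "bcec"
DP table:
           b    c    e    c
      0    1    2    3    4
  b   1    0    1    2    3
  a   2    1    1    2    3
  b   3    2    2    2    3
Edit distance = dp[3][4] = 3

3


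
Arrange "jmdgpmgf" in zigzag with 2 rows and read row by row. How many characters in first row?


Zigzag "jmdgpmgf" into 2 rows:
Placing characters:
  'j' => row 0
  'm' => row 1
  'd' => row 0
  'g' => row 1
  'p' => row 0
  'm' => row 1
  'g' => row 0
  'f' => row 1
Rows:
  Row 0: "jdpg"
  Row 1: "mgmf"
First row length: 4

4


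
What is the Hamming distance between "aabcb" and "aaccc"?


Comparing "aabcb" and "aaccc" position by position:
  Position 0: 'a' vs 'a' => same
  Position 1: 'a' vs 'a' => same
  Position 2: 'b' vs 'c' => differ
  Position 3: 'c' vs 'c' => same
  Position 4: 'b' vs 'c' => differ
Total differences (Hamming distance): 2

2


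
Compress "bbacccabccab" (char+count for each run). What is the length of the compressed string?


Input: bbacccabccab
Runs:
  'b' x 2 => "b2"
  'a' x 1 => "a1"
  'c' x 3 => "c3"
  'a' x 1 => "a1"
  'b' x 1 => "b1"
  'c' x 2 => "c2"
  'a' x 1 => "a1"
  'b' x 1 => "b1"
Compressed: "b2a1c3a1b1c2a1b1"
Compressed length: 16

16


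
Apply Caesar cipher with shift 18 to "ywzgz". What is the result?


Caesar cipher: shift "ywzgz" by 18
  'y' (pos 24) + 18 = pos 16 = 'q'
  'w' (pos 22) + 18 = pos 14 = 'o'
  'z' (pos 25) + 18 = pos 17 = 'r'
  'g' (pos 6) + 18 = pos 24 = 'y'
  'z' (pos 25) + 18 = pos 17 = 'r'
Result: qoryr

qoryr


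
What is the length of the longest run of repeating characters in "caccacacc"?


Input: "caccacacc"
Scanning for longest run:
  Position 1 ('a'): new char, reset run to 1
  Position 2 ('c'): new char, reset run to 1
  Position 3 ('c'): continues run of 'c', length=2
  Position 4 ('a'): new char, reset run to 1
  Position 5 ('c'): new char, reset run to 1
  Position 6 ('a'): new char, reset run to 1
  Position 7 ('c'): new char, reset run to 1
  Position 8 ('c'): continues run of 'c', length=2
Longest run: 'c' with length 2

2


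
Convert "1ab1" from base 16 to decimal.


Input: "1ab1" in base 16
Positional expansion:
  Digit '1' (value 1) x 16^3 = 4096
  Digit 'a' (value 10) x 16^2 = 2560
  Digit 'b' (value 11) x 16^1 = 176
  Digit '1' (value 1) x 16^0 = 1
Sum = 6833

6833


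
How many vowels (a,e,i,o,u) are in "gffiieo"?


Input: gffiieo
Checking each character:
  'g' at position 0: consonant
  'f' at position 1: consonant
  'f' at position 2: consonant
  'i' at position 3: vowel (running total: 1)
  'i' at position 4: vowel (running total: 2)
  'e' at position 5: vowel (running total: 3)
  'o' at position 6: vowel (running total: 4)
Total vowels: 4

4


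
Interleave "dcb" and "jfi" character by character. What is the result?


Interleaving "dcb" and "jfi":
  Position 0: 'd' from first, 'j' from second => "dj"
  Position 1: 'c' from first, 'f' from second => "cf"
  Position 2: 'b' from first, 'i' from second => "bi"
Result: djcfbi

djcfbi


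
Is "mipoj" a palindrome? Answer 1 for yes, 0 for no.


Input: mipoj
Reversed: jopim
  Compare pos 0 ('m') with pos 4 ('j'): MISMATCH
  Compare pos 1 ('i') with pos 3 ('o'): MISMATCH
Result: not a palindrome

0


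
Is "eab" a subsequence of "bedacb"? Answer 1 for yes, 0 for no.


Check if "eab" is a subsequence of "bedacb"
Greedy scan:
  Position 0 ('b'): no match needed
  Position 1 ('e'): matches sub[0] = 'e'
  Position 2 ('d'): no match needed
  Position 3 ('a'): matches sub[1] = 'a'
  Position 4 ('c'): no match needed
  Position 5 ('b'): matches sub[2] = 'b'
All 3 characters matched => is a subsequence

1
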